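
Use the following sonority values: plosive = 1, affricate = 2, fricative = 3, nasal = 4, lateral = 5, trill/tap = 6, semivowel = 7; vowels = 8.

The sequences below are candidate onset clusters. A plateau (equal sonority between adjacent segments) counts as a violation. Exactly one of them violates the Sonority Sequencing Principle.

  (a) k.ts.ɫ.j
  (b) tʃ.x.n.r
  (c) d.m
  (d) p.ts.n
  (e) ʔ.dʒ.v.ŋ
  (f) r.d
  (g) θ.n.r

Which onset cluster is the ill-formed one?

f

(a) 1-2-5-7 → obeys
(b) 2-3-4-6 → obeys
(c) 1-4 → obeys
(d) 1-2-4 → obeys
(e) 1-2-3-4 → obeys
(f) 6-1 → violates
(g) 3-4-6 → obeys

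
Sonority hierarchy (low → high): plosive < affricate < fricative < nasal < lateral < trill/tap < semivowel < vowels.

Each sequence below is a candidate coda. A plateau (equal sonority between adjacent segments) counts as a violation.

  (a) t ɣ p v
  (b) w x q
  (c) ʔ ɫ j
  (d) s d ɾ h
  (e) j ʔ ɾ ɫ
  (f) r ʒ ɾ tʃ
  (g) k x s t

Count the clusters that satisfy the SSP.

(a) sonority 1-3-1-3: ill-formed.
(b) sonority 7-3-1: well-formed.
(c) sonority 1-5-7: ill-formed.
(d) sonority 3-1-6-3: ill-formed.
(e) sonority 7-1-6-5: ill-formed.
(f) sonority 6-3-6-2: ill-formed.
(g) sonority 1-3-3-1: ill-formed.

1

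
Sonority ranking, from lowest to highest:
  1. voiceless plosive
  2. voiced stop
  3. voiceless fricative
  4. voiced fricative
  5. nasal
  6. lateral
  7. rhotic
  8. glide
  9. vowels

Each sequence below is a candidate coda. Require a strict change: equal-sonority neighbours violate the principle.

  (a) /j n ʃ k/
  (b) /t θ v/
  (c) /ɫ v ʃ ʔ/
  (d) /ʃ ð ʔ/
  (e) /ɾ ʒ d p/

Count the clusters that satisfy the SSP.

(a) sonority 8-5-3-1: well-formed.
(b) sonority 1-3-4: ill-formed.
(c) sonority 6-4-3-1: well-formed.
(d) sonority 3-4-1: ill-formed.
(e) sonority 7-4-2-1: well-formed.

3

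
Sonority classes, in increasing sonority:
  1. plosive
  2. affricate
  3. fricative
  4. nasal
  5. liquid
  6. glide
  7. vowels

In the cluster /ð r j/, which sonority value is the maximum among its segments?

6

/ð/ — fricative, sonority 3.
/r/ — liquid, sonority 5.
/j/ — glide, sonority 6.
The maximum is 6.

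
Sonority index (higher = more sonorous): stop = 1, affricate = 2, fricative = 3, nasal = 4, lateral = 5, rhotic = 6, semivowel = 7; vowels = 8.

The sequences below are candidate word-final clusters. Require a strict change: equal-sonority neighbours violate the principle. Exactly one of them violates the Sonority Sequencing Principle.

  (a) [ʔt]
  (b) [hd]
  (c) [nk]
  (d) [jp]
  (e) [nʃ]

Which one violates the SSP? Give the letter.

(a) [ʔt]: profile 1-1 — violates.
(b) [hd]: profile 3-1 — obeys.
(c) [nk]: profile 4-1 — obeys.
(d) [jp]: profile 7-1 — obeys.
(e) [nʃ]: profile 4-3 — obeys.

a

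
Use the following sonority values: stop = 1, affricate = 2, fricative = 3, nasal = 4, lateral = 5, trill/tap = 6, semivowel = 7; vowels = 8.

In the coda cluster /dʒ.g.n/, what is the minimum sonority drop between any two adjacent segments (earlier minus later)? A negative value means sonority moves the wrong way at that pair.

-3

/dʒ/ — affricate, sonority 2.
/g/ — stop, sonority 1.
/n/ — nasal, sonority 4.
/dʒ/→/g/: change +1.
/g/→/n/: change -3.
Minimum = -3.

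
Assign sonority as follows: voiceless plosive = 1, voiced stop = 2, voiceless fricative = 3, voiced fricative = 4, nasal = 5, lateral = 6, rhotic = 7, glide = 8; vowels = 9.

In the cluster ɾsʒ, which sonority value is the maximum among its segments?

/ɾ/: rhotic = 7.
/s/: voiceless fricative = 3.
/ʒ/: voiced fricative = 4.
The maximum is 7.

7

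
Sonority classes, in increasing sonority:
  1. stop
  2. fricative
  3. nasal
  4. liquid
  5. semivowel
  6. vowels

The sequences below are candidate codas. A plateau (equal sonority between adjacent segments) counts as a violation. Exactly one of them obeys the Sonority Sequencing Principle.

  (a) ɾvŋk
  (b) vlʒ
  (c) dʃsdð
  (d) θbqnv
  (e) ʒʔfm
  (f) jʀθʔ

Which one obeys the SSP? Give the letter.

f

(a) ɾvŋk: profile 4-2-3-1 — violates.
(b) vlʒ: profile 2-4-2 — violates.
(c) dʃsdð: profile 1-2-2-1-2 — violates.
(d) θbqnv: profile 2-1-1-3-2 — violates.
(e) ʒʔfm: profile 2-1-2-3 — violates.
(f) jʀθʔ: profile 5-4-2-1 — obeys.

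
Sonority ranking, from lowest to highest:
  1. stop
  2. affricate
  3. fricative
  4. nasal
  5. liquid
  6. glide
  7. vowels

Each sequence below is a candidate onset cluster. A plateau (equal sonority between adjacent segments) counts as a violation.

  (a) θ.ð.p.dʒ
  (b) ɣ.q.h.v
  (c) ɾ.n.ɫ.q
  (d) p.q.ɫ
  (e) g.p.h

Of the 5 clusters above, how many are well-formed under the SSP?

(a) θ.ð.p.dʒ: profile 3-3-1-2 — violates.
(b) ɣ.q.h.v: profile 3-1-3-3 — violates.
(c) ɾ.n.ɫ.q: profile 5-4-5-1 — violates.
(d) p.q.ɫ: profile 1-1-5 — violates.
(e) g.p.h: profile 1-1-3 — violates.

0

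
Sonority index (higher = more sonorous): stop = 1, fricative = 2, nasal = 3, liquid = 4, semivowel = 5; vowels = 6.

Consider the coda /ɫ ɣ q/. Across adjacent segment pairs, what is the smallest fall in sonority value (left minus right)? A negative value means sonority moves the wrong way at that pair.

/ɫ/: liquid = 4.
/ɣ/: fricative = 2.
/q/: stop = 1.
/ɫ/→/ɣ/: change +2.
/ɣ/→/q/: change +1.
Minimum = 1.

1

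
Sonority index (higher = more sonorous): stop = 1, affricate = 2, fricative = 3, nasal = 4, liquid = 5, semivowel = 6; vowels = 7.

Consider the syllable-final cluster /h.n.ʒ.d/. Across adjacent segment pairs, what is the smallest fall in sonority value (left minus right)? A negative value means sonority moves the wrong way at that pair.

/h/ — fricative, sonority 3.
/n/ — nasal, sonority 4.
/ʒ/ — fricative, sonority 3.
/d/ — stop, sonority 1.
/h/→/n/: change -1.
/n/→/ʒ/: change +1.
/ʒ/→/d/: change +2.
Minimum = -1.

-1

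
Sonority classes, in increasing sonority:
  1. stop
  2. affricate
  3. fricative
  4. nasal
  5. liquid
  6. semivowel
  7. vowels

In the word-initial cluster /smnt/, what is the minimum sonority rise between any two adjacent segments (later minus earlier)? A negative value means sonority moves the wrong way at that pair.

/s/: fricative = 3.
/m/: nasal = 4.
/n/: nasal = 4.
/t/: stop = 1.
/s/→/m/: change +1.
/m/→/n/: change +0.
/n/→/t/: change -3.
Minimum = -3.

-3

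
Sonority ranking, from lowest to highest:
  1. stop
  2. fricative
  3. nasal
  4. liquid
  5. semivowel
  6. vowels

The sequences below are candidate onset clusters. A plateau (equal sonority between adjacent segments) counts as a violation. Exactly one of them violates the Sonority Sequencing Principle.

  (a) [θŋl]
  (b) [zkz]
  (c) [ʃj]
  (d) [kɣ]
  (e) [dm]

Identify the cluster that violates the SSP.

b

(a) [θŋl]: profile 2-3-4 — obeys.
(b) [zkz]: profile 2-1-2 — violates.
(c) [ʃj]: profile 2-5 — obeys.
(d) [kɣ]: profile 1-2 — obeys.
(e) [dm]: profile 1-3 — obeys.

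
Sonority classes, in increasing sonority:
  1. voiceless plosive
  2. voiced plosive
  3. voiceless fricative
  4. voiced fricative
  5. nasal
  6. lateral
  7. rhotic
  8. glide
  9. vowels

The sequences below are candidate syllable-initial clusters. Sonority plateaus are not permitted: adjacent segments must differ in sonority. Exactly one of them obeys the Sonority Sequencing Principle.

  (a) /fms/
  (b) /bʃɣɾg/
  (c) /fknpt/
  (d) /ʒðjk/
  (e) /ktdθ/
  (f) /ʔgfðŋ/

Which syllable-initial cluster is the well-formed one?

f

(a) sonority 3-5-3: ill-formed.
(b) sonority 2-3-4-7-2: ill-formed.
(c) sonority 3-1-5-1-1: ill-formed.
(d) sonority 4-4-8-1: ill-formed.
(e) sonority 1-1-2-3: ill-formed.
(f) sonority 1-2-3-4-5: well-formed.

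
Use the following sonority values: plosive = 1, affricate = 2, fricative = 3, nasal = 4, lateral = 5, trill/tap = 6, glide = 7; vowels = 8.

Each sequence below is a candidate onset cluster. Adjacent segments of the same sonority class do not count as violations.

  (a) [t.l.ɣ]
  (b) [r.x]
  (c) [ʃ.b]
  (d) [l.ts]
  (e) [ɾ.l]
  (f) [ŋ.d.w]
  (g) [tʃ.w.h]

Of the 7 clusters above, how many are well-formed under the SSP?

0

(a) 1-5-3 → violates
(b) 6-3 → violates
(c) 3-1 → violates
(d) 5-2 → violates
(e) 6-5 → violates
(f) 4-1-7 → violates
(g) 2-7-3 → violates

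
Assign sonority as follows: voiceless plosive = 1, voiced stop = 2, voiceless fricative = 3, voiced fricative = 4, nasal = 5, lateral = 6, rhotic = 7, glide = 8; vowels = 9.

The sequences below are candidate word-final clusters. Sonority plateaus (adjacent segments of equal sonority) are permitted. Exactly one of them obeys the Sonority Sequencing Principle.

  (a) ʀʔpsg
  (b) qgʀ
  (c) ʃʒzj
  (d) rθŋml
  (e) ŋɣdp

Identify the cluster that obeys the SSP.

e

(a) 7-1-1-3-2 → violates
(b) 1-2-7 → violates
(c) 3-4-4-8 → violates
(d) 7-3-5-5-6 → violates
(e) 5-4-2-1 → obeys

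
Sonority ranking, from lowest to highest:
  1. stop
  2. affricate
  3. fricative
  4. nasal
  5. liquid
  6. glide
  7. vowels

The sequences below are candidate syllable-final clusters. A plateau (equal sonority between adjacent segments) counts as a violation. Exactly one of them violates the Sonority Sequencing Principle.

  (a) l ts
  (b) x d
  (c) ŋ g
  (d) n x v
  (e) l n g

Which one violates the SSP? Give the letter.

d

(a) sonority 5-2: well-formed.
(b) sonority 3-1: well-formed.
(c) sonority 4-1: well-formed.
(d) sonority 4-3-3: ill-formed.
(e) sonority 5-4-1: well-formed.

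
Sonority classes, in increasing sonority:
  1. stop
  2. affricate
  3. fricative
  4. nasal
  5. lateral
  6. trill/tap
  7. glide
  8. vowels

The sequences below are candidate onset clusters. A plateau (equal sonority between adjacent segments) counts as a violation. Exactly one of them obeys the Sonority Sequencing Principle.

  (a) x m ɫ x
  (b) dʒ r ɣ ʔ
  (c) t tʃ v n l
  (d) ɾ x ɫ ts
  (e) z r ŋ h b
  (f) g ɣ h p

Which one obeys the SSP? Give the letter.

c

(a) 3-4-5-3 → violates
(b) 2-6-3-1 → violates
(c) 1-2-3-4-5 → obeys
(d) 6-3-5-2 → violates
(e) 3-6-4-3-1 → violates
(f) 1-3-3-1 → violates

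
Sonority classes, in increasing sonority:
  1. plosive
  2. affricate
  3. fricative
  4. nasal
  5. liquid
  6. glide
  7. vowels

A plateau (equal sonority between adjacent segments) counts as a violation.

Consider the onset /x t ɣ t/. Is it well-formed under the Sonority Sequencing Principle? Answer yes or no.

/x/ is a fricative (sonority 3).
/t/ is a plosive (sonority 1).
/ɣ/ is a fricative (sonority 3).
/t/ is a plosive (sonority 1).
The profile is 3-1-3-1. Between /x/ (3) and /t/ (1) sonority does not rise, so the cluster violates the SSP.

no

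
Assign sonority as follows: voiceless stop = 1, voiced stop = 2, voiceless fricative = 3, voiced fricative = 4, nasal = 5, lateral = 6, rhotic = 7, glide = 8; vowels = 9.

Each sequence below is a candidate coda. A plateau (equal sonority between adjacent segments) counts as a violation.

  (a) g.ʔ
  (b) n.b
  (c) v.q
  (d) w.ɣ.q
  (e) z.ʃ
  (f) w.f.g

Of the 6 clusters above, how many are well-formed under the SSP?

(a) sonority 2-1: well-formed.
(b) sonority 5-2: well-formed.
(c) sonority 4-1: well-formed.
(d) sonority 8-4-1: well-formed.
(e) sonority 4-3: well-formed.
(f) sonority 8-3-2: well-formed.

6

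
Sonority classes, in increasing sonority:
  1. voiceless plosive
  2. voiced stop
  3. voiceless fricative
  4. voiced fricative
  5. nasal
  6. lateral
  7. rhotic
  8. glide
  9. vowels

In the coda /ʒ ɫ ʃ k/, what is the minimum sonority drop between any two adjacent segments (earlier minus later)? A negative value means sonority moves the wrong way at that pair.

/ʒ/ — voiced fricative, sonority 4.
/ɫ/ — lateral, sonority 6.
/ʃ/ — voiceless fricative, sonority 3.
/k/ — voiceless plosive, sonority 1.
/ʒ/→/ɫ/: change -2.
/ɫ/→/ʃ/: change +3.
/ʃ/→/k/: change +2.
Minimum = -2.

-2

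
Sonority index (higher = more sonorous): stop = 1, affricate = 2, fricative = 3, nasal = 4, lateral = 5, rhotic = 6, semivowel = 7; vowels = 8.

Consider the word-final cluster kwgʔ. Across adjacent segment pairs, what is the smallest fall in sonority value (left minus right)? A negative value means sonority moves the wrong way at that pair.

/k/: stop = 1.
/w/: semivowel = 7.
/g/: stop = 1.
/ʔ/: stop = 1.
/k/→/w/: change -6.
/w/→/g/: change +6.
/g/→/ʔ/: change +0.
Minimum = -6.

-6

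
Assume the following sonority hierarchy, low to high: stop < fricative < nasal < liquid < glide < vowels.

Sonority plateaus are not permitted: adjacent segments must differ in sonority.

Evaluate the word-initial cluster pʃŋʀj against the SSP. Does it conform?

yes

/p/ is a stop (sonority 1).
/ʃ/ is a fricative (sonority 2).
/ŋ/ is a nasal (sonority 3).
/ʀ/ is a liquid (sonority 4).
/j/ is a glide (sonority 5).
The profile 1-2-3-4-5 strictly rises, so the word-initial cluster satisfies the SSP.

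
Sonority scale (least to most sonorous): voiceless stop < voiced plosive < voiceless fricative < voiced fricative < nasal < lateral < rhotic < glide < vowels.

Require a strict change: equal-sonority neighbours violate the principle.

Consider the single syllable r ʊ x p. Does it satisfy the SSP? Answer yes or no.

Onset: /r/ is a rhotic (sonority 7); then the nucleus /ʊ/ (sonority 9).
Onset profile 7-9 — rises to the nucleus.
Coda: /x/ is a voiceless fricative (sonority 3), /p/ is a voiceless stop (sonority 1).
Coda profile 9-3-1 — falls from the nucleus.

yes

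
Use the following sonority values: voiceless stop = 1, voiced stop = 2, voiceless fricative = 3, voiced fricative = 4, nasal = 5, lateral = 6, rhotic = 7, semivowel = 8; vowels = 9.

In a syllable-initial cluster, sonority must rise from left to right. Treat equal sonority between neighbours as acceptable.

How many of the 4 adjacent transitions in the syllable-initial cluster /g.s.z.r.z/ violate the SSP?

1

/g/: voiced stop = 2.
/s/: voiceless fricative = 3.
/z/: voiced fricative = 4.
/r/: rhotic = 7.
/z/: voiced fricative = 4.
/g/→/s/: 2→3 (rises) — ok.
/s/→/z/: 3→4 (rises) — ok.
/z/→/r/: 4→7 (rises) — ok.
/r/→/z/: 7→4 (does not rise) — violation.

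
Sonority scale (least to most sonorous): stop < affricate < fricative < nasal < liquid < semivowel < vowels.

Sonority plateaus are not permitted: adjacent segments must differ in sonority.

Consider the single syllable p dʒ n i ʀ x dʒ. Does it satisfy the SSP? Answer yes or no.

yes

Onset: /p/ is a stop (sonority 1), /dʒ/ is an affricate (sonority 2), /n/ is a nasal (sonority 4); then the nucleus /i/ (sonority 7).
Onset profile 1-2-4-7 — rises to the nucleus.
Coda: /ʀ/ is a liquid (sonority 5), /x/ is a fricative (sonority 3), /dʒ/ is an affricate (sonority 2).
Coda profile 7-5-3-2 — falls from the nucleus.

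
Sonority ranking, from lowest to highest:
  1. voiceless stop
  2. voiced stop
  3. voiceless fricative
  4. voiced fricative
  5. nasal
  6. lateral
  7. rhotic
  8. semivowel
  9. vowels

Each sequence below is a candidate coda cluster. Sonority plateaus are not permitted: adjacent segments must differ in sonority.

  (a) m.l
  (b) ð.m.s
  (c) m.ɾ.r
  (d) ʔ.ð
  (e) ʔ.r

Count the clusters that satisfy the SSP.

0

(a) 5-6 → violates
(b) 4-5-3 → violates
(c) 5-7-7 → violates
(d) 1-4 → violates
(e) 1-7 → violates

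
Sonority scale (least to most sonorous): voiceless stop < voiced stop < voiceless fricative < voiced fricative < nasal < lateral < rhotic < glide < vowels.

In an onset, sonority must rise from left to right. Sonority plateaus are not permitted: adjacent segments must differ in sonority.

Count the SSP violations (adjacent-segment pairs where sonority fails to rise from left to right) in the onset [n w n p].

/n/ — nasal, sonority 5.
/w/ — glide, sonority 8.
/n/ — nasal, sonority 5.
/p/ — voiceless stop, sonority 1.
/n/→/w/: 5→8 (rises) — ok.
/w/→/n/: 8→5 (does not rise) — violation.
/n/→/p/: 5→1 (does not rise) — violation.

2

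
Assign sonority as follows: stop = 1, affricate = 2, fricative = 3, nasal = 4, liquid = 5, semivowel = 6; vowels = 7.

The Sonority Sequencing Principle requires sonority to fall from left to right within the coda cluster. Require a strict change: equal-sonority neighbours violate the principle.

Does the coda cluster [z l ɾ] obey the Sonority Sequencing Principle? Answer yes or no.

no

/z/ is a fricative (sonority 3).
/l/ is a liquid (sonority 5).
/ɾ/ is a liquid (sonority 5).
The profile is 3-5-5. Between /z/ (3) and /l/ (5) sonority does not fall, so the cluster violates the SSP.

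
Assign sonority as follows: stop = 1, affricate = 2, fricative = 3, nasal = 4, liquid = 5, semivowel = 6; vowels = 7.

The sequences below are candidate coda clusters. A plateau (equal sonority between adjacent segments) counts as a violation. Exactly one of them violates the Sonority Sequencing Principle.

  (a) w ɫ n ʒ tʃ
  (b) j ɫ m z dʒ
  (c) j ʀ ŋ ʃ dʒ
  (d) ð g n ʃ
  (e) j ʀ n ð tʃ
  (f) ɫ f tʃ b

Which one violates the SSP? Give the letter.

d

(a) sonority 6-5-4-3-2: well-formed.
(b) sonority 6-5-4-3-2: well-formed.
(c) sonority 6-5-4-3-2: well-formed.
(d) sonority 3-1-4-3: ill-formed.
(e) sonority 6-5-4-3-2: well-formed.
(f) sonority 5-3-2-1: well-formed.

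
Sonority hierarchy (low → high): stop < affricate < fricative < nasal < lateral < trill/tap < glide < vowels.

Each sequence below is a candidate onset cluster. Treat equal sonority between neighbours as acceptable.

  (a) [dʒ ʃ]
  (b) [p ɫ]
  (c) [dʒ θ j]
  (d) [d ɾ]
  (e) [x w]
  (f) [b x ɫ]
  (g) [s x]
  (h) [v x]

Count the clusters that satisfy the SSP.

8

(a) 2-3 → obeys
(b) 1-5 → obeys
(c) 2-3-7 → obeys
(d) 1-6 → obeys
(e) 3-7 → obeys
(f) 1-3-5 → obeys
(g) 3-3 → obeys
(h) 3-3 → obeys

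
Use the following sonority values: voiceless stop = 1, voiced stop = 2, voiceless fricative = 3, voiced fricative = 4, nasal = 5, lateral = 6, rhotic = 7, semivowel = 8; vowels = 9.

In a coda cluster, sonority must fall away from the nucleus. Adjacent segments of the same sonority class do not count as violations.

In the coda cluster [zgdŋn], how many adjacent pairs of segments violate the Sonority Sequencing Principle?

1

/z/ is a voiced fricative (sonority 4).
/g/ is a voiced stop (sonority 2).
/d/ is a voiced stop (sonority 2).
/ŋ/ is a nasal (sonority 5).
/n/ is a nasal (sonority 5).
/z/→/g/: 4→2 (falls) — ok.
/g/→/d/: 2→2 (plateau, allowed) — ok.
/d/→/ŋ/: 2→5 (does not fall) — violation.
/ŋ/→/n/: 5→5 (plateau, allowed) — ok.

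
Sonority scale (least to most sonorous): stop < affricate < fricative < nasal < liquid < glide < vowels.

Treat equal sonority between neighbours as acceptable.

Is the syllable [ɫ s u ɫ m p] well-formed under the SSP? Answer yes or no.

no

Onset: /ɫ/ is a liquid (sonority 5), /s/ is a fricative (sonority 3); then the nucleus /u/ (sonority 7).
Onset profile 5-3-7 — does not rise throughout.
Coda: /ɫ/ is a liquid (sonority 5), /m/ is a nasal (sonority 4), /p/ is a stop (sonority 1).
Coda profile 7-5-4-1 — falls from the nucleus.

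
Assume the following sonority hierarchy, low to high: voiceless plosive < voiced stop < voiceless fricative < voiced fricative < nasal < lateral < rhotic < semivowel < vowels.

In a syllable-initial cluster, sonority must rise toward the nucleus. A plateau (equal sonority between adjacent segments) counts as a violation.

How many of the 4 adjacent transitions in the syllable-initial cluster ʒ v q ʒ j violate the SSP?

/ʒ/: voiced fricative = 4.
/v/: voiced fricative = 4.
/q/: voiceless plosive = 1.
/ʒ/: voiced fricative = 4.
/j/: semivowel = 8.
/ʒ/→/v/: 4→4 (plateau) — violation.
/v/→/q/: 4→1 (does not rise) — violation.
/q/→/ʒ/: 1→4 (rises) — ok.
/ʒ/→/j/: 4→8 (rises) — ok.

2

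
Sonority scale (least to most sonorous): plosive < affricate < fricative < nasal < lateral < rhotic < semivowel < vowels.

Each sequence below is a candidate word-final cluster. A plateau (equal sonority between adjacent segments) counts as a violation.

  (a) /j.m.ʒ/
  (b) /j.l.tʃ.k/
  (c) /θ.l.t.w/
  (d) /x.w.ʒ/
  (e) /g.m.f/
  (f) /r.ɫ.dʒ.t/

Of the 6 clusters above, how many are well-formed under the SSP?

(a) sonority 7-4-3: well-formed.
(b) sonority 7-5-2-1: well-formed.
(c) sonority 3-5-1-7: ill-formed.
(d) sonority 3-7-3: ill-formed.
(e) sonority 1-4-3: ill-formed.
(f) sonority 6-5-2-1: well-formed.

3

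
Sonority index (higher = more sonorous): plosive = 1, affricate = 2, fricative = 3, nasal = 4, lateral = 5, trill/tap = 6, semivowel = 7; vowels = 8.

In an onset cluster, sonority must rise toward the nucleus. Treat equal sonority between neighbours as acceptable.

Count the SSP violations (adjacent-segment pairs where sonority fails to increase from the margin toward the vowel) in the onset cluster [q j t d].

/q/ — plosive, sonority 1.
/j/ — semivowel, sonority 7.
/t/ — plosive, sonority 1.
/d/ — plosive, sonority 1.
/q/→/j/: 1→7 (rises) — ok.
/j/→/t/: 7→1 (does not rise) — violation.
/t/→/d/: 1→1 (plateau, allowed) — ok.

1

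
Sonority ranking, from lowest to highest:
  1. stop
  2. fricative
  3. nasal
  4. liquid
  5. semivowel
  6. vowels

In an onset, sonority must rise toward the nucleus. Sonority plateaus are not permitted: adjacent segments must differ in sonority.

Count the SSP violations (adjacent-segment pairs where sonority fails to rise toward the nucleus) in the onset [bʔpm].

2

/b/ — stop, sonority 1.
/ʔ/ — stop, sonority 1.
/p/ — stop, sonority 1.
/m/ — nasal, sonority 3.
/b/→/ʔ/: 1→1 (plateau) — violation.
/ʔ/→/p/: 1→1 (plateau) — violation.
/p/→/m/: 1→3 (rises) — ok.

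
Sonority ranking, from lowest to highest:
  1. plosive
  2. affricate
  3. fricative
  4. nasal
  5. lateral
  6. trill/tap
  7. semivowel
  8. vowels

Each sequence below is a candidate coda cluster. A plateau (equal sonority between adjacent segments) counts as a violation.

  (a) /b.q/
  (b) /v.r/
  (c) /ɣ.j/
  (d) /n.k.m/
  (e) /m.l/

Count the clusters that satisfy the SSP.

(a) sonority 1-1: ill-formed.
(b) sonority 3-6: ill-formed.
(c) sonority 3-7: ill-formed.
(d) sonority 4-1-4: ill-formed.
(e) sonority 4-5: ill-formed.

0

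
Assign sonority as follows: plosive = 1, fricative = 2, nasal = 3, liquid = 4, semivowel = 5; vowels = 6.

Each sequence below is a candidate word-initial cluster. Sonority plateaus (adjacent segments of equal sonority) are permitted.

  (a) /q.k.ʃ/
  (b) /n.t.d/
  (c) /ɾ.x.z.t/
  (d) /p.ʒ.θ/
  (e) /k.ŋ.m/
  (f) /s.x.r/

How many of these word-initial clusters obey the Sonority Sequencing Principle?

(a) /q.k.ʃ/: profile 1-1-2 — obeys.
(b) /n.t.d/: profile 3-1-1 — violates.
(c) /ɾ.x.z.t/: profile 4-2-2-1 — violates.
(d) /p.ʒ.θ/: profile 1-2-2 — obeys.
(e) /k.ŋ.m/: profile 1-3-3 — obeys.
(f) /s.x.r/: profile 2-2-4 — obeys.

4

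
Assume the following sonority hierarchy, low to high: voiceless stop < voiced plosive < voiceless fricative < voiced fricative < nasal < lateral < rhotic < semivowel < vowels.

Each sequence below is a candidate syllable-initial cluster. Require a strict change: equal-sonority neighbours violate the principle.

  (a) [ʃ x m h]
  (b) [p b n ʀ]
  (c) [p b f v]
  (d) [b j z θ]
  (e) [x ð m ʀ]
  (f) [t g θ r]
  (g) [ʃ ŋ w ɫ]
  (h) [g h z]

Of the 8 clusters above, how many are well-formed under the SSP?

(a) sonority 3-3-5-3: ill-formed.
(b) sonority 1-2-5-7: well-formed.
(c) sonority 1-2-3-4: well-formed.
(d) sonority 2-8-4-3: ill-formed.
(e) sonority 3-4-5-7: well-formed.
(f) sonority 1-2-3-7: well-formed.
(g) sonority 3-5-8-6: ill-formed.
(h) sonority 2-3-4: well-formed.

5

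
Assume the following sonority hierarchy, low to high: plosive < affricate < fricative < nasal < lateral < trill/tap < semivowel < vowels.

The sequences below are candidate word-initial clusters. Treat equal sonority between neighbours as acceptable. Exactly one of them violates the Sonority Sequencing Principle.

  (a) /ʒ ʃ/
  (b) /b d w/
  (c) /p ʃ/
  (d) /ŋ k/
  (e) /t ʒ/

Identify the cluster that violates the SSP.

(a) 3-3 → obeys
(b) 1-1-7 → obeys
(c) 1-3 → obeys
(d) 4-1 → violates
(e) 1-3 → obeys

d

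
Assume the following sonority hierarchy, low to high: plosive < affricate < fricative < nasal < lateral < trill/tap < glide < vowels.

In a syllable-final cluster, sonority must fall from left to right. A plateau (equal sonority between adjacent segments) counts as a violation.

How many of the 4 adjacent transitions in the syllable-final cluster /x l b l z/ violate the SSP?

/x/ is a fricative (sonority 3).
/l/ is a lateral (sonority 5).
/b/ is a plosive (sonority 1).
/l/ is a lateral (sonority 5).
/z/ is a fricative (sonority 3).
/x/→/l/: 3→5 (does not fall) — violation.
/l/→/b/: 5→1 (falls) — ok.
/b/→/l/: 1→5 (does not fall) — violation.
/l/→/z/: 5→3 (falls) — ok.

2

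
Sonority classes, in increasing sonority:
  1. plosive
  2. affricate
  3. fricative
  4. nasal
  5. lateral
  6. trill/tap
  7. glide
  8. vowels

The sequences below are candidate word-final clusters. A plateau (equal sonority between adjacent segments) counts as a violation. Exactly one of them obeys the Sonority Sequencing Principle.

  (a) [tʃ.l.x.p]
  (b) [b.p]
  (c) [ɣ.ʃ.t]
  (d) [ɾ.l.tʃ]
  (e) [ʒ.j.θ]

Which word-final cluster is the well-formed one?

d

(a) 2-5-3-1 → violates
(b) 1-1 → violates
(c) 3-3-1 → violates
(d) 6-5-2 → obeys
(e) 3-7-3 → violates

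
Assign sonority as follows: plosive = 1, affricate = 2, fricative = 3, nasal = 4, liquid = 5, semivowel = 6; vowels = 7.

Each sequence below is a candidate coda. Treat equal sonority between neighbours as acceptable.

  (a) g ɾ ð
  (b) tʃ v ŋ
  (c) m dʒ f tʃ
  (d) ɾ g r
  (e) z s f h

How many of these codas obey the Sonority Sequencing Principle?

1

(a) sonority 1-5-3: ill-formed.
(b) sonority 2-3-4: ill-formed.
(c) sonority 4-2-3-2: ill-formed.
(d) sonority 5-1-5: ill-formed.
(e) sonority 3-3-3-3: well-formed.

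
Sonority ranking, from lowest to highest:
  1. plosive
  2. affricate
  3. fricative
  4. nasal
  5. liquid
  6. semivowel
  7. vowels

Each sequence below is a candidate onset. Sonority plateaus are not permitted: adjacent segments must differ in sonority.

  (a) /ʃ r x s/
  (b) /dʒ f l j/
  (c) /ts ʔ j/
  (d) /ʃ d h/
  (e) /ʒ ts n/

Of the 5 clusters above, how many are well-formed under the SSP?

1

(a) 3-5-3-3 → violates
(b) 2-3-5-6 → obeys
(c) 2-1-6 → violates
(d) 3-1-3 → violates
(e) 3-2-4 → violates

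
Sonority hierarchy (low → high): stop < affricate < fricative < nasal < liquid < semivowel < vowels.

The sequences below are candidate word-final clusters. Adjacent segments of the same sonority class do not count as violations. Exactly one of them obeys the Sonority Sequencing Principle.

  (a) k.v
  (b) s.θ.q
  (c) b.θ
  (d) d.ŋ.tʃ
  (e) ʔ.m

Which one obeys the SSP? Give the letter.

b

(a) 1-3 → violates
(b) 3-3-1 → obeys
(c) 1-3 → violates
(d) 1-4-2 → violates
(e) 1-4 → violates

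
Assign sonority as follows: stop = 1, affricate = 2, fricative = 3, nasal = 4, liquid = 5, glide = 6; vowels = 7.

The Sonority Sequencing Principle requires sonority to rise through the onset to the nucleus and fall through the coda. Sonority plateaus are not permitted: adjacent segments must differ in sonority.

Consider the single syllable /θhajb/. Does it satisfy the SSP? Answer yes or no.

no

Onset: /θ/ is a fricative (sonority 3), /h/ is a fricative (sonority 3); then the nucleus /a/ (sonority 7).
Onset profile 3-3-7 — does not strictly rise throughout.
Coda: /j/ is a glide (sonority 6), /b/ is a stop (sonority 1).
Coda profile 7-6-1 — falls from the nucleus.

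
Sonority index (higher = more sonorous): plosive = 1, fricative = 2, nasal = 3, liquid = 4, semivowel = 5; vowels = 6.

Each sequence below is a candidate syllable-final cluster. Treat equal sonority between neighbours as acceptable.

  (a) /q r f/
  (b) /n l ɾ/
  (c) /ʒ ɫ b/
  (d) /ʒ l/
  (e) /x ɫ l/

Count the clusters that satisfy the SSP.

(a) sonority 1-4-2: ill-formed.
(b) sonority 3-4-4: ill-formed.
(c) sonority 2-4-1: ill-formed.
(d) sonority 2-4: ill-formed.
(e) sonority 2-4-4: ill-formed.

0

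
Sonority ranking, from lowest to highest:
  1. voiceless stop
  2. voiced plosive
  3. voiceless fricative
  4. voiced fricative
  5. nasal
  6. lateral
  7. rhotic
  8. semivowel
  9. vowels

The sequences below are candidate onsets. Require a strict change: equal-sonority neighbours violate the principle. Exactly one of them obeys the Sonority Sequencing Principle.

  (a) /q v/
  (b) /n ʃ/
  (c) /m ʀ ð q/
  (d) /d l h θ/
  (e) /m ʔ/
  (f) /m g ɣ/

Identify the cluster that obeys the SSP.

(a) /q v/: profile 1-4 — obeys.
(b) /n ʃ/: profile 5-3 — violates.
(c) /m ʀ ð q/: profile 5-7-4-1 — violates.
(d) /d l h θ/: profile 2-6-3-3 — violates.
(e) /m ʔ/: profile 5-1 — violates.
(f) /m g ɣ/: profile 5-2-4 — violates.

a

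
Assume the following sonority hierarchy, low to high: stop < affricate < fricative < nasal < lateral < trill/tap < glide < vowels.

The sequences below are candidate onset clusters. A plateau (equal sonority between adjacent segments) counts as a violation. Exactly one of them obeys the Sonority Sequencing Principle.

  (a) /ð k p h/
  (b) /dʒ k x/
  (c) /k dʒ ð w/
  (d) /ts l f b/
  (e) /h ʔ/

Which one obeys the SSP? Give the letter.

(a) /ð k p h/: profile 3-1-1-3 — violates.
(b) /dʒ k x/: profile 2-1-3 — violates.
(c) /k dʒ ð w/: profile 1-2-3-7 — obeys.
(d) /ts l f b/: profile 2-5-3-1 — violates.
(e) /h ʔ/: profile 3-1 — violates.

c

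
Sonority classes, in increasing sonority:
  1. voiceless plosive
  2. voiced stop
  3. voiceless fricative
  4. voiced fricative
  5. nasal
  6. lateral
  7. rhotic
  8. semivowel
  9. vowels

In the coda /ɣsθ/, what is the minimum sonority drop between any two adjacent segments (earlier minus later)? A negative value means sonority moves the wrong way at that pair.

/ɣ/: voiced fricative = 4.
/s/: voiceless fricative = 3.
/θ/: voiceless fricative = 3.
/ɣ/→/s/: change +1.
/s/→/θ/: change +0.
Minimum = 0.

0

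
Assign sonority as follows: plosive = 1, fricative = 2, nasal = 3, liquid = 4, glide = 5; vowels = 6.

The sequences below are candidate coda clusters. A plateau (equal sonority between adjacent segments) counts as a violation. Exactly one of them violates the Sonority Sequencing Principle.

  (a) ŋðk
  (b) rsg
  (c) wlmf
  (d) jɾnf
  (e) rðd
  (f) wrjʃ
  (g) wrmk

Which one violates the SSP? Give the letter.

f

(a) 3-2-1 → obeys
(b) 4-2-1 → obeys
(c) 5-4-3-2 → obeys
(d) 5-4-3-2 → obeys
(e) 4-2-1 → obeys
(f) 5-4-5-2 → violates
(g) 5-4-3-1 → obeys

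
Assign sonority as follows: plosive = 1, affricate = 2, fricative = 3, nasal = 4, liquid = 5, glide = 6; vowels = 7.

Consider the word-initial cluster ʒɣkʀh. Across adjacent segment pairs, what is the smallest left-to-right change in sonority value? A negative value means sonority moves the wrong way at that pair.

/ʒ/ is a fricative (sonority 3).
/ɣ/ is a fricative (sonority 3).
/k/ is a plosive (sonority 1).
/ʀ/ is a liquid (sonority 5).
/h/ is a fricative (sonority 3).
/ʒ/→/ɣ/: change +0.
/ɣ/→/k/: change -2.
/k/→/ʀ/: change +4.
/ʀ/→/h/: change -2.
Minimum = -2.

-2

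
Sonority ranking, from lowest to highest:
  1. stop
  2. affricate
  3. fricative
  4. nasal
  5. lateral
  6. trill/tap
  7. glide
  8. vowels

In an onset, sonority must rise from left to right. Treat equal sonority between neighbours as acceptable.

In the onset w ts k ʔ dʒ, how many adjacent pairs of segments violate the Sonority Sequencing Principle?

/w/ — glide, sonority 7.
/ts/ — affricate, sonority 2.
/k/ — stop, sonority 1.
/ʔ/ — stop, sonority 1.
/dʒ/ — affricate, sonority 2.
/w/→/ts/: 7→2 (does not rise) — violation.
/ts/→/k/: 2→1 (does not rise) — violation.
/k/→/ʔ/: 1→1 (plateau, allowed) — ok.
/ʔ/→/dʒ/: 1→2 (rises) — ok.

2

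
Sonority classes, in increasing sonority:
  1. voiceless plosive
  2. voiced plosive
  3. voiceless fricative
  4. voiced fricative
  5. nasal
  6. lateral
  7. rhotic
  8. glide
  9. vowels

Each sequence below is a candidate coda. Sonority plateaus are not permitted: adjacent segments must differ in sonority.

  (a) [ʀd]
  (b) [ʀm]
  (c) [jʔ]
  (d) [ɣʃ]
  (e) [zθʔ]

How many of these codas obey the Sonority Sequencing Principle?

5

(a) 7-2 → obeys
(b) 7-5 → obeys
(c) 8-1 → obeys
(d) 4-3 → obeys
(e) 4-3-1 → obeys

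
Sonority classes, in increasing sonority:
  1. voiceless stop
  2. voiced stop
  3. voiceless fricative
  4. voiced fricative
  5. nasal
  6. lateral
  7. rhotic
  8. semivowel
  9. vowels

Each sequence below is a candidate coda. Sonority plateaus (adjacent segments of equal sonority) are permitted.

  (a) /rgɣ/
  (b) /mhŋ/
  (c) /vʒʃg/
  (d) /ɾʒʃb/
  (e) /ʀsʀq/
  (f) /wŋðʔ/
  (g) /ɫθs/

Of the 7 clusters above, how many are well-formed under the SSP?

4

(a) sonority 7-2-4: ill-formed.
(b) sonority 5-3-5: ill-formed.
(c) sonority 4-4-3-2: well-formed.
(d) sonority 7-4-3-2: well-formed.
(e) sonority 7-3-7-1: ill-formed.
(f) sonority 8-5-4-1: well-formed.
(g) sonority 6-3-3: well-formed.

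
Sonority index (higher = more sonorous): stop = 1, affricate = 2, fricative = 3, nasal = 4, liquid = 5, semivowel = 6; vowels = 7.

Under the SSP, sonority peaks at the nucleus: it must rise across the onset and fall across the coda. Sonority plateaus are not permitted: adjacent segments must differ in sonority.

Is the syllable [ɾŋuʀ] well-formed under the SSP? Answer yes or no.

no

Onset: /ɾ/ is a liquid (sonority 5), /ŋ/ is a nasal (sonority 4); then the nucleus /u/ (sonority 7).
Onset profile 5-4-7 — does not strictly rise throughout.
Coda: /ʀ/ is a liquid (sonority 5).
Coda profile 7-5 — falls from the nucleus.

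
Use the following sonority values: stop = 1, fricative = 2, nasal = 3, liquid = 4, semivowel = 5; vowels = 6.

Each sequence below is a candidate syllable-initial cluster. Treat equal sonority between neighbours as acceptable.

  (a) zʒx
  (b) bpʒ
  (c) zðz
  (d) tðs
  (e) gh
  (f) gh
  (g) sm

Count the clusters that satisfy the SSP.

(a) zʒx: profile 2-2-2 — obeys.
(b) bpʒ: profile 1-1-2 — obeys.
(c) zðz: profile 2-2-2 — obeys.
(d) tðs: profile 1-2-2 — obeys.
(e) gh: profile 1-2 — obeys.
(f) gh: profile 1-2 — obeys.
(g) sm: profile 2-3 — obeys.

7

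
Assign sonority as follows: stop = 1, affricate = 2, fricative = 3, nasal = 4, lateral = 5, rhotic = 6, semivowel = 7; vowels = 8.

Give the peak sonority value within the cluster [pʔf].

3

/p/: stop = 1.
/ʔ/: stop = 1.
/f/: fricative = 3.
The maximum is 3.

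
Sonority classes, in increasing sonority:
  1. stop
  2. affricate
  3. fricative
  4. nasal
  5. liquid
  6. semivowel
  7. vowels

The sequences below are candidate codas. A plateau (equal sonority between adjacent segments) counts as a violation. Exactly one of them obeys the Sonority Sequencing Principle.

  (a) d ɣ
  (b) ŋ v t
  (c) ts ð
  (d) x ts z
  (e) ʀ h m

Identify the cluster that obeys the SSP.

(a) 1-3 → violates
(b) 4-3-1 → obeys
(c) 2-3 → violates
(d) 3-2-3 → violates
(e) 5-3-4 → violates

b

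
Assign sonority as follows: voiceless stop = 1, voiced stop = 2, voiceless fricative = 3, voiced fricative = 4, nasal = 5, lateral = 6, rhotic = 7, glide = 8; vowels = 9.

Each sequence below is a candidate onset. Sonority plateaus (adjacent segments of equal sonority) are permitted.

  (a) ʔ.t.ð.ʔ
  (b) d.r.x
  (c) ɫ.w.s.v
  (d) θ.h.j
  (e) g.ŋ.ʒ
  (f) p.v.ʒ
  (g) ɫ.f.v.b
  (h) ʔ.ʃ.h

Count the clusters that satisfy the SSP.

3

(a) sonority 1-1-4-1: ill-formed.
(b) sonority 2-7-3: ill-formed.
(c) sonority 6-8-3-4: ill-formed.
(d) sonority 3-3-8: well-formed.
(e) sonority 2-5-4: ill-formed.
(f) sonority 1-4-4: well-formed.
(g) sonority 6-3-4-2: ill-formed.
(h) sonority 1-3-3: well-formed.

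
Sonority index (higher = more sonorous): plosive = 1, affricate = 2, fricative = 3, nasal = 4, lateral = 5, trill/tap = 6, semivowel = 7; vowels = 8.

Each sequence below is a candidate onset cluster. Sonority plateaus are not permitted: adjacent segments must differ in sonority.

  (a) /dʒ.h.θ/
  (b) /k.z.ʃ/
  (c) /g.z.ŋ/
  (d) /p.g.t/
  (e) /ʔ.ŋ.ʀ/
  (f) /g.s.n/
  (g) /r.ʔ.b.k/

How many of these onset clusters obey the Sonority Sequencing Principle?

(a) /dʒ.h.θ/: profile 2-3-3 — violates.
(b) /k.z.ʃ/: profile 1-3-3 — violates.
(c) /g.z.ŋ/: profile 1-3-4 — obeys.
(d) /p.g.t/: profile 1-1-1 — violates.
(e) /ʔ.ŋ.ʀ/: profile 1-4-6 — obeys.
(f) /g.s.n/: profile 1-3-4 — obeys.
(g) /r.ʔ.b.k/: profile 6-1-1-1 — violates.

3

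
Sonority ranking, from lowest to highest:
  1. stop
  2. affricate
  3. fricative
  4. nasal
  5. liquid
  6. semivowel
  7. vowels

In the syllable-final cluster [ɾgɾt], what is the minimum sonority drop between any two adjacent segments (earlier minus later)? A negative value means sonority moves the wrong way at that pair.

/ɾ/ — liquid, sonority 5.
/g/ — stop, sonority 1.
/ɾ/ — liquid, sonority 5.
/t/ — stop, sonority 1.
/ɾ/→/g/: change +4.
/g/→/ɾ/: change -4.
/ɾ/→/t/: change +4.
Minimum = -4.

-4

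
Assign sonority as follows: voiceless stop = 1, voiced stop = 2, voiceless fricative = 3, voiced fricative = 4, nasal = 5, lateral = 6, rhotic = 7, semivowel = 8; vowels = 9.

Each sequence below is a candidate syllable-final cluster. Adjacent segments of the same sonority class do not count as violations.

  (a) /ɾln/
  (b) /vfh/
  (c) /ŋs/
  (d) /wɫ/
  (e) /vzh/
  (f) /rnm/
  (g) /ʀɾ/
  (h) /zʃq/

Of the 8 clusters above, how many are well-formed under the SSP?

8

(a) sonority 7-6-5: well-formed.
(b) sonority 4-3-3: well-formed.
(c) sonority 5-3: well-formed.
(d) sonority 8-6: well-formed.
(e) sonority 4-4-3: well-formed.
(f) sonority 7-5-5: well-formed.
(g) sonority 7-7: well-formed.
(h) sonority 4-3-1: well-formed.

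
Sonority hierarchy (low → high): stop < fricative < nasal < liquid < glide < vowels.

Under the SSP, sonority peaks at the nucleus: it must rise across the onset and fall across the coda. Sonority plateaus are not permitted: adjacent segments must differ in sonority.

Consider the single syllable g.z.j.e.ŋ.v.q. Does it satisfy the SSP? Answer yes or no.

Onset: /g/ is a stop (sonority 1), /z/ is a fricative (sonority 2), /j/ is a glide (sonority 5); then the nucleus /e/ (sonority 6).
Onset profile 1-2-5-6 — rises to the nucleus.
Coda: /ŋ/ is a nasal (sonority 3), /v/ is a fricative (sonority 2), /q/ is a stop (sonority 1).
Coda profile 6-3-2-1 — falls from the nucleus.

yes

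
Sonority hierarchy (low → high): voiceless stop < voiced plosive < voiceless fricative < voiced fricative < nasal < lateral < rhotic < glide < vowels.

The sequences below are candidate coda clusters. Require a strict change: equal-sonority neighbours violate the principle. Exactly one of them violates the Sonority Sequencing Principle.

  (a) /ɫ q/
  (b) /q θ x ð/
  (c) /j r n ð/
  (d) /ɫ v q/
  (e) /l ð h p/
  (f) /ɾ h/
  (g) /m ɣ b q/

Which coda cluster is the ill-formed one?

(a) /ɫ q/: profile 6-1 — obeys.
(b) /q θ x ð/: profile 1-3-3-4 — violates.
(c) /j r n ð/: profile 8-7-5-4 — obeys.
(d) /ɫ v q/: profile 6-4-1 — obeys.
(e) /l ð h p/: profile 6-4-3-1 — obeys.
(f) /ɾ h/: profile 7-3 — obeys.
(g) /m ɣ b q/: profile 5-4-2-1 — obeys.

b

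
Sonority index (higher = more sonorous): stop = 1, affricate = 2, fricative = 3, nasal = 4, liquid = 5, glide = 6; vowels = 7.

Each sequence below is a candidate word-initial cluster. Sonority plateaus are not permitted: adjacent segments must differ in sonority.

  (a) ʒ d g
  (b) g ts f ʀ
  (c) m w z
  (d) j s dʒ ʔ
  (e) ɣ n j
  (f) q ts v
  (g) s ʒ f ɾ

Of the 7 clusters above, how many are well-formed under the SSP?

3

(a) ʒ d g: profile 3-1-1 — violates.
(b) g ts f ʀ: profile 1-2-3-5 — obeys.
(c) m w z: profile 4-6-3 — violates.
(d) j s dʒ ʔ: profile 6-3-2-1 — violates.
(e) ɣ n j: profile 3-4-6 — obeys.
(f) q ts v: profile 1-2-3 — obeys.
(g) s ʒ f ɾ: profile 3-3-3-5 — violates.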